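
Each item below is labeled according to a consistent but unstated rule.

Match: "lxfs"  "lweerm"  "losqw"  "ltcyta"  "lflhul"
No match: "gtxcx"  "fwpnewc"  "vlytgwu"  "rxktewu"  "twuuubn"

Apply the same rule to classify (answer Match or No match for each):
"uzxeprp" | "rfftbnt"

No match, No match

Checking candidate rules against both groups, what survives is: starts with 'l'.
"uzxeprp": starts with 'u', fails the rule → No match. "rfftbnt": starts with 'r', fails the rule → No match.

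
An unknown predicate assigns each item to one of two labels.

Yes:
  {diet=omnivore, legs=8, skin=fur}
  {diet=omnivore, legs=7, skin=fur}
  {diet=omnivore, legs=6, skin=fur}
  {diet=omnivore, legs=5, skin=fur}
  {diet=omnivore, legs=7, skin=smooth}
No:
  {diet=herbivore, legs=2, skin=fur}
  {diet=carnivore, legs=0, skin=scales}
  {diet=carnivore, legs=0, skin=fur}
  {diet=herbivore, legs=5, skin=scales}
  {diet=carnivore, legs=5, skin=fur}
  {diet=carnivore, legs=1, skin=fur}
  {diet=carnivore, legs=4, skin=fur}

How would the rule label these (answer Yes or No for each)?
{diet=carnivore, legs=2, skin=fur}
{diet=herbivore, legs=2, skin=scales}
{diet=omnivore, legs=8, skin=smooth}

No, No, Yes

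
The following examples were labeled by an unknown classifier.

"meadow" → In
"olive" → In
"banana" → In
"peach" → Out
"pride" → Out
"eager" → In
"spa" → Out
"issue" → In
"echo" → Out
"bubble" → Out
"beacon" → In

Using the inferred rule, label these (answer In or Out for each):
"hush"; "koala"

All 'In' examples share one property — has ≥ 3 vowels — and every 'Out' example lacks it.

Out, In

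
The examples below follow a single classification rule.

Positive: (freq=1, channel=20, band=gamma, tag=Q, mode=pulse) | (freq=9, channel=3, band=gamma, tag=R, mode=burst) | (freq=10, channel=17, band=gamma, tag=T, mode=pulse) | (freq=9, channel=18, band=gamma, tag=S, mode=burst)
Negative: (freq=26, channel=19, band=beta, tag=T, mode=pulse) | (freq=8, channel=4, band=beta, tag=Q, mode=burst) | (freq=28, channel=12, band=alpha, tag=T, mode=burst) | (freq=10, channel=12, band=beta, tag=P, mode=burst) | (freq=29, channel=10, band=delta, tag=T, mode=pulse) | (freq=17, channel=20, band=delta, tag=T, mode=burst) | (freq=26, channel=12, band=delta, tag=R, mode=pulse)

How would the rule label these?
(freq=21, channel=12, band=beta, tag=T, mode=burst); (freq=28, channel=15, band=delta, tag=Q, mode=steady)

The common property of the 'Positive' items is: band is gamma. No 'Negative' item has it.

Negative, Negative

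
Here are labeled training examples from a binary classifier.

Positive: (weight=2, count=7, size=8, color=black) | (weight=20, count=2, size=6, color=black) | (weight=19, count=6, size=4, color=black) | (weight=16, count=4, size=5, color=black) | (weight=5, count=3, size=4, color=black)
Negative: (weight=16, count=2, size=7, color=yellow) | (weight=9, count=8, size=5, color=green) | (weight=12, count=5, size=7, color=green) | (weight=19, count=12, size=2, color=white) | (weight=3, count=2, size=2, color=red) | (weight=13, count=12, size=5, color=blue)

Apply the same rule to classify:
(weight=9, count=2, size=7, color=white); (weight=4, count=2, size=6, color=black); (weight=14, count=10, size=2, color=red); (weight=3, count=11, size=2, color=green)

Negative, Positive, Negative, Negative

The common property of the 'Positive' items is: color is black. No 'Negative' item has it.
(weight=9, count=2, size=7, color=white): Negative (color is white).
(weight=4, count=2, size=6, color=black): Positive (color is black).
(weight=14, count=10, size=2, color=red): Negative (color is red).
(weight=3, count=11, size=2, color=green): Negative (color is green).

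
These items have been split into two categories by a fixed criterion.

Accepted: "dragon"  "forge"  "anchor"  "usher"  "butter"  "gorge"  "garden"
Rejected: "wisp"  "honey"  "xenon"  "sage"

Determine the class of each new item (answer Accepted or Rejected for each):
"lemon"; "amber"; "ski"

Rejected, Accepted, Rejected

Comparing the two groups points to one rule — contains 'r'.
"lemon": no 'r' — fails the rule, so Rejected.
"amber": has 'r' — has this property, so Accepted.
"ski": no 'r' — fails the rule, so Rejected.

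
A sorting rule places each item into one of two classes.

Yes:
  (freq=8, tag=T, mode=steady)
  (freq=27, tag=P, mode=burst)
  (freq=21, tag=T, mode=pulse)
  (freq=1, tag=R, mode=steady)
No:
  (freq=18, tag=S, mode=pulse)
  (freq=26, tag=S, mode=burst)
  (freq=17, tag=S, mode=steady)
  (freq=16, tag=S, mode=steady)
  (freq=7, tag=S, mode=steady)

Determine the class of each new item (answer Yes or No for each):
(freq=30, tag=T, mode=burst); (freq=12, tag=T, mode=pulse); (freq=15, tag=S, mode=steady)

Comparing the two groups points to one rule — tag is not S.
(freq=30, tag=T, mode=burst): tag is T — meets the rule, so Yes. (freq=12, tag=T, mode=pulse): tag is T — meets the rule, so Yes. (freq=15, tag=S, mode=steady): tag is S — fails this test, so No.

Yes, Yes, No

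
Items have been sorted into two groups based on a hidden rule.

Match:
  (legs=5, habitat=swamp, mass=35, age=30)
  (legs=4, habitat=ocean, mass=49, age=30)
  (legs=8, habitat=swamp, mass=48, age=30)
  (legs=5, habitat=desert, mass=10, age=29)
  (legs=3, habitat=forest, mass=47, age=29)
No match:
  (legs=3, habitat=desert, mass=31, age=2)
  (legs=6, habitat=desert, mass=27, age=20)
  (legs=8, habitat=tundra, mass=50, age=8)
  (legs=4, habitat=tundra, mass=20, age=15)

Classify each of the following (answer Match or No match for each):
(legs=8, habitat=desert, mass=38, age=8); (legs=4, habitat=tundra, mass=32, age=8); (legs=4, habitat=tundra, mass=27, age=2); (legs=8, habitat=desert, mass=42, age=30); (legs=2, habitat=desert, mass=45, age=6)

No match, No match, No match, Match, No match

The pattern is that an item is 'Match' exactly when: age ≥ 29.
(legs=8, habitat=desert, mass=38, age=8): No match (age = 8). (legs=4, habitat=tundra, mass=32, age=8): No match (age = 8). (legs=4, habitat=tundra, mass=27, age=2): No match (age = 2). (legs=8, habitat=desert, mass=42, age=30): Match (age = 30). (legs=2, habitat=desert, mass=45, age=6): No match (age = 6).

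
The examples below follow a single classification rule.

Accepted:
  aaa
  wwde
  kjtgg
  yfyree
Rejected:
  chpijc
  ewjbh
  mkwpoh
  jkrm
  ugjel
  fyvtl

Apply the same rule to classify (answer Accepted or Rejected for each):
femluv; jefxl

One predicate separates the groups cleanly: has a double letter.
femluv: no doubled letter, lacks this property → Rejected.
jefxl: no doubled letter, lacks this property → Rejected.

Rejected, Rejected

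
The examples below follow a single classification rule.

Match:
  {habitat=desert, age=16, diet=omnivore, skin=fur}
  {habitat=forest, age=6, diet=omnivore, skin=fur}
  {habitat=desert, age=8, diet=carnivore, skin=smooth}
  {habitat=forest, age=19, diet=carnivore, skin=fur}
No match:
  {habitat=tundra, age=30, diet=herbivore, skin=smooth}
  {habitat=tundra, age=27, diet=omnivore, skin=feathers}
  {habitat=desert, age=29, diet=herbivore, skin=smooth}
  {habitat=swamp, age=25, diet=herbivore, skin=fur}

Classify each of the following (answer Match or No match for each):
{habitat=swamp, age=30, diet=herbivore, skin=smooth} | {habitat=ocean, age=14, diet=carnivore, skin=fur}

No match, Match

The common property of the 'Match' items is: age ≤ 19. No 'No match' item has it.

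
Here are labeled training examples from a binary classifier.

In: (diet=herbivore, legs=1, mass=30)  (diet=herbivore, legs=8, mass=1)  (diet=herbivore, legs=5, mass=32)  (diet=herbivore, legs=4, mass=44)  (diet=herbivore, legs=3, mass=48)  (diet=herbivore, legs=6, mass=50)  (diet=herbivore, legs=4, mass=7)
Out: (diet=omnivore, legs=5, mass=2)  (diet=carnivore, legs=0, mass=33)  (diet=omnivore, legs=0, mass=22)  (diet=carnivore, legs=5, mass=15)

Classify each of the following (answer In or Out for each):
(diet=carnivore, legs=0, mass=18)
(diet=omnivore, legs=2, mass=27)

Out, Out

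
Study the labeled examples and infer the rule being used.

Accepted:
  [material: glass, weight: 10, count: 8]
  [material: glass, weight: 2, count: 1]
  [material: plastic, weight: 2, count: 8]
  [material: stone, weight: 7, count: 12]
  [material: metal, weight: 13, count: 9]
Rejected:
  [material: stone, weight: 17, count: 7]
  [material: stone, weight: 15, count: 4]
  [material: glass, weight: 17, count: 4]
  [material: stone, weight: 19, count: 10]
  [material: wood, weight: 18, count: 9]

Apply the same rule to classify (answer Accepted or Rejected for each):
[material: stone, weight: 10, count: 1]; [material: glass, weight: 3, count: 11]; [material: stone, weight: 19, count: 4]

Accepted, Accepted, Rejected

The pattern is that an item is 'Accepted' exactly when: weight ≤ 13.
[material: stone, weight: 10, count: 1] — weight = 10, hence Accepted. [material: glass, weight: 3, count: 11] — weight = 3, hence Accepted. [material: stone, weight: 19, count: 4] — weight = 19, hence Rejected.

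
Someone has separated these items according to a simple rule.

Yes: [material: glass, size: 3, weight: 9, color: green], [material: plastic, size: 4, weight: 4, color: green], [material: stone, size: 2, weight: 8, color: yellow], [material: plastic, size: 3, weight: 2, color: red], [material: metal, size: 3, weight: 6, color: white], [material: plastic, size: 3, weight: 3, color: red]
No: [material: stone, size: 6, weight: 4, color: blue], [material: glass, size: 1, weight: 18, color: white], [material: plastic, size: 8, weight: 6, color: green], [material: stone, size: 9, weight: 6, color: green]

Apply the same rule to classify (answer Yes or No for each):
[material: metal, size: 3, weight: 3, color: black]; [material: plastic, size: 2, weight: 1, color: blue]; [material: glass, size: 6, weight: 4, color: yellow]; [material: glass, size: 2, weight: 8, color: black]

The simplest hypothesis consistent with all the labels is: size ≥ 2 AND size ≤ 4.

Yes, Yes, No, Yes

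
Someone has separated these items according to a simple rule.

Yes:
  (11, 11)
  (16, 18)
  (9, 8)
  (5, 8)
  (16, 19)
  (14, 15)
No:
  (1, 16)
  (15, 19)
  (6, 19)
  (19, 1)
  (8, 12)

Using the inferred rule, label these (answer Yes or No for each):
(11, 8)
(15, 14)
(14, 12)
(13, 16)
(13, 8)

All 'Yes' examples share one property — |first − second| ≤ 3 — and every 'No' example lacks it.
(11, 8) — |11−8| = 3, hence Yes.
(15, 14) — |15−14| = 1, hence Yes.
(14, 12) — |14−12| = 2, hence Yes.
(13, 16) — |13−16| = 3, hence Yes.
(13, 8) — |13−8| = 5, hence No.

Yes, Yes, Yes, Yes, No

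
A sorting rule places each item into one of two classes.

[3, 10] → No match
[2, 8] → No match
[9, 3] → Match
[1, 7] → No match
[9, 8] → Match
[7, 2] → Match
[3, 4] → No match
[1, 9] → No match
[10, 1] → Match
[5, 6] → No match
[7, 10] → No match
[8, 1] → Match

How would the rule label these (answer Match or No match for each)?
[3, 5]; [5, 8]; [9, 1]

No match, No match, Match

The common property of the 'Match' items is: first > second. No 'No match' item has it.
[3, 5] → 3 < 5 → No match. [5, 8] → 5 < 8 → No match. [9, 1] → 9 > 1 → Match.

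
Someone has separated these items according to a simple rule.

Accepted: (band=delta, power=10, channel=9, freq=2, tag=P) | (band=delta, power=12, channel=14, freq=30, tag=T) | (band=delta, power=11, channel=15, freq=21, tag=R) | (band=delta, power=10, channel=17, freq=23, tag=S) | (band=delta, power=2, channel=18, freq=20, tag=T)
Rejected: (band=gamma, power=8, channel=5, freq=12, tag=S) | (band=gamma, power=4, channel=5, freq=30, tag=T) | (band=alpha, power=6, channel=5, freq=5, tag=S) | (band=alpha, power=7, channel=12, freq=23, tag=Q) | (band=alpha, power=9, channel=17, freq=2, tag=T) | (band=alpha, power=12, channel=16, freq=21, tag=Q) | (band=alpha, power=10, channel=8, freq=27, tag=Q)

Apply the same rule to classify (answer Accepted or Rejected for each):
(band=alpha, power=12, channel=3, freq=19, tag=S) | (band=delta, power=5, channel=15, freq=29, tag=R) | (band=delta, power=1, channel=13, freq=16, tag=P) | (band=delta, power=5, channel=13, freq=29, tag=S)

Rejected, Accepted, Accepted, Accepted

The distinguishing property — band is delta — holds for all the 'Accepted' cases and none of the 'Rejected' cases.
(band=alpha, power=12, channel=3, freq=19, tag=S): band is alpha, fails this test → Rejected.
(band=delta, power=5, channel=15, freq=29, tag=R): band is delta, meets the rule → Accepted.
(band=delta, power=1, channel=13, freq=16, tag=P): band is delta, meets the rule → Accepted.
(band=delta, power=5, channel=13, freq=29, tag=S): band is delta, meets the rule → Accepted.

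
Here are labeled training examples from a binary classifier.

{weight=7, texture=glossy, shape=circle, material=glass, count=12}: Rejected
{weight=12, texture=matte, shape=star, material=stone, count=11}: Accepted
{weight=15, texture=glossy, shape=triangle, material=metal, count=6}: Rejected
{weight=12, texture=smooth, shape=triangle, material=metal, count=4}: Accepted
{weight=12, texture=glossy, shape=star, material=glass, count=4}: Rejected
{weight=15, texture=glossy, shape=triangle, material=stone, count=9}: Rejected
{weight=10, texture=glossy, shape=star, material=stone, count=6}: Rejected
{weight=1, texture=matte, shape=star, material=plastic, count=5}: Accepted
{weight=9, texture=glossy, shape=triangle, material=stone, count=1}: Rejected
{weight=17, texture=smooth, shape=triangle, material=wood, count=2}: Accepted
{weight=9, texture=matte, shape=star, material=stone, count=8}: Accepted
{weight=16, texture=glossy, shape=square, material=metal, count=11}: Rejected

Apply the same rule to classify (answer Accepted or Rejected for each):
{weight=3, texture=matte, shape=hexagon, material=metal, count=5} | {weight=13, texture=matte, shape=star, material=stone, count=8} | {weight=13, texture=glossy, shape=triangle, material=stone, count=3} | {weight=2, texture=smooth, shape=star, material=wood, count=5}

Accepted, Accepted, Rejected, Accepted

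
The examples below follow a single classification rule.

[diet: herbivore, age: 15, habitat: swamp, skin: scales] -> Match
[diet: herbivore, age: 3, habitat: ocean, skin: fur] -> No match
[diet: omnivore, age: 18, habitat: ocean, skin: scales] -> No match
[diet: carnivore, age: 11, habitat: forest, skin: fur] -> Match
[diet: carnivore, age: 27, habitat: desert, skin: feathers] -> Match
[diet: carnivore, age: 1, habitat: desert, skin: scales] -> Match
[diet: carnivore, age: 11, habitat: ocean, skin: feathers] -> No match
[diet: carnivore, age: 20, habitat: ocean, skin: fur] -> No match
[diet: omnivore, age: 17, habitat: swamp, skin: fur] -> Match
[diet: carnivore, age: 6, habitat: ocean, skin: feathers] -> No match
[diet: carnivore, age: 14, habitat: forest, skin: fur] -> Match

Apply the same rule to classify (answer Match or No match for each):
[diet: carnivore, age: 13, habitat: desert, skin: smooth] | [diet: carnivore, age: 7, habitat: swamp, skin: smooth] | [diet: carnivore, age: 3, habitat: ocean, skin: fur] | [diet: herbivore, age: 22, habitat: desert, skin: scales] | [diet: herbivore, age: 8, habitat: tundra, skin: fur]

'Match' ⟺ habitat is not ocean.
[diet: carnivore, age: 13, habitat: desert, skin: smooth] → habitat is desert → Match. [diet: carnivore, age: 7, habitat: swamp, skin: smooth] → habitat is swamp → Match. [diet: carnivore, age: 3, habitat: ocean, skin: fur] → habitat is ocean → No match. [diet: herbivore, age: 22, habitat: desert, skin: scales] → habitat is desert → Match. [diet: herbivore, age: 8, habitat: tundra, skin: fur] → habitat is tundra → Match.

Match, Match, No match, Match, Match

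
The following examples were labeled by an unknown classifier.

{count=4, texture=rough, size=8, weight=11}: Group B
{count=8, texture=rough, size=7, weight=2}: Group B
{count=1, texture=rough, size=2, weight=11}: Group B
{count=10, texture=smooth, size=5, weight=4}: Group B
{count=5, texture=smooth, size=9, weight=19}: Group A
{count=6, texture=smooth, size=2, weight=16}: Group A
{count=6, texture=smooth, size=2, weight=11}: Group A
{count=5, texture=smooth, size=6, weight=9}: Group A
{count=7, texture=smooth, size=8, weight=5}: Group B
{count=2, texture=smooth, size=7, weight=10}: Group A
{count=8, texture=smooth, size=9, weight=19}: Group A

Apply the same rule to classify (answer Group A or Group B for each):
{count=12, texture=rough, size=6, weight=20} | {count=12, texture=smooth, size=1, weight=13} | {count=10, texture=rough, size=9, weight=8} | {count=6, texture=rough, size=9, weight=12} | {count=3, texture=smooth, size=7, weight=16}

Group B, Group A, Group B, Group B, Group A

The rule appears to be: texture is smooth AND weight ≥ 9.
{count=12, texture=rough, size=6, weight=20} — texture is rough, weight = 20, hence Group B.
{count=12, texture=smooth, size=1, weight=13} — texture is smooth, weight = 13, hence Group A.
{count=10, texture=rough, size=9, weight=8} — texture is rough, weight = 8, hence Group B.
{count=6, texture=rough, size=9, weight=12} — texture is rough, weight = 12, hence Group B.
{count=3, texture=smooth, size=7, weight=16} — texture is smooth, weight = 16, hence Group A.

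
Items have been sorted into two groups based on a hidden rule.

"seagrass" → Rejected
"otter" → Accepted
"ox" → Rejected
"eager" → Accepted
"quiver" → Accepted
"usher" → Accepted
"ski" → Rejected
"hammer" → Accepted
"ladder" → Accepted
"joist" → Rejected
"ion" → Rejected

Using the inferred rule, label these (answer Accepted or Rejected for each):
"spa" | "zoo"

The distinguishing property — ends with 'r' — holds for all the 'Accepted' cases and none of the 'Rejected' cases.
Rejected: "spa", since ends with 'a'. Rejected: "zoo", since ends with 'o'.

Rejected, Rejected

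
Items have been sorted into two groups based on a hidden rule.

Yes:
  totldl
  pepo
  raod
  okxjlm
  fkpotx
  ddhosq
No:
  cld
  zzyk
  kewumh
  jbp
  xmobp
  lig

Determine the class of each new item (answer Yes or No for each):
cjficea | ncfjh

The distinguishing property — even length AND contains 'o' — holds for all the 'Yes' cases and none of the 'No' cases.

No, No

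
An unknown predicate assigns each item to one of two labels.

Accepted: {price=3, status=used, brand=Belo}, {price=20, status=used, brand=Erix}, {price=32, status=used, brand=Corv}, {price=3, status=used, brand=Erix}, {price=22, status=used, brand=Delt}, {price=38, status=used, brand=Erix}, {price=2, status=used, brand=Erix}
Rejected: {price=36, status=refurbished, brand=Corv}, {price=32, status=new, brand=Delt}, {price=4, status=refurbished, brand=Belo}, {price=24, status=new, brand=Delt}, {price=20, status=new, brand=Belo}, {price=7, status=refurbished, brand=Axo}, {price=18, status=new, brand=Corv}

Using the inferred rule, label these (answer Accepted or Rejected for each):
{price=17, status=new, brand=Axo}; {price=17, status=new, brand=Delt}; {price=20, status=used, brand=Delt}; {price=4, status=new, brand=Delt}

Rule: status is used. This holds for each 'Accepted' example and fails for each 'Rejected' one.

Rejected, Rejected, Accepted, Rejected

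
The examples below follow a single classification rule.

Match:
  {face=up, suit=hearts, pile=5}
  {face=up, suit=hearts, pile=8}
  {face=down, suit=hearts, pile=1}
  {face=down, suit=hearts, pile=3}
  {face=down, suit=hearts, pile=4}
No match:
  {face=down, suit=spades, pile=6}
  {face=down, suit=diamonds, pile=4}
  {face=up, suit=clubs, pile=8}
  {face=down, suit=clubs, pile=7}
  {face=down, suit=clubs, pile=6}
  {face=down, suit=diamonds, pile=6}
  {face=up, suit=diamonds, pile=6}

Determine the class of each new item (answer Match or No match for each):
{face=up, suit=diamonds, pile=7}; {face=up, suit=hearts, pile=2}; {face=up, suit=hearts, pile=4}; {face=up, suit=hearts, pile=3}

No match, Match, Match, Match

Rule: suit is hearts. This holds for each 'Match' example and fails for each 'No match' one.
{face=up, suit=diamonds, pile=7}: No match (suit is diamonds).
{face=up, suit=hearts, pile=2}: Match (suit is hearts).
{face=up, suit=hearts, pile=4}: Match (suit is hearts).
{face=up, suit=hearts, pile=3}: Match (suit is hearts).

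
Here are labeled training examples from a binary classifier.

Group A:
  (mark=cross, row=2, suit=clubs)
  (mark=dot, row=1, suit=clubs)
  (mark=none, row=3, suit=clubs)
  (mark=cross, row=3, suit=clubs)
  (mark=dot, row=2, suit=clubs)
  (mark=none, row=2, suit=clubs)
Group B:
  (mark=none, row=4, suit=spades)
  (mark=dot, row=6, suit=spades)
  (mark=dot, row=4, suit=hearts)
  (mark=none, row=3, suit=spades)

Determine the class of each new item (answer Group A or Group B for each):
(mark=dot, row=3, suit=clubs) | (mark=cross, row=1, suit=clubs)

Group A, Group A

The distinguishing property — suit is clubs — holds for all the 'Group A' cases and none of the 'Group B' cases.
(mark=dot, row=3, suit=clubs): Group A (suit is clubs). (mark=cross, row=1, suit=clubs): Group A (suit is clubs).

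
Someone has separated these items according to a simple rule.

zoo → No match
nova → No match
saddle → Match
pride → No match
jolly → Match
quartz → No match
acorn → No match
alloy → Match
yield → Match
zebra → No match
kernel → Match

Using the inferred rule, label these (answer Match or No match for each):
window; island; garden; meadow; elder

Every 'Match' example satisfies: contains 'l'. None of the 'No match' examples do.
window — no 'l', hence No match.
island — has 'l', hence Match.
garden — no 'l', hence No match.
meadow — no 'l', hence No match.
elder — has 'l', hence Match.

No match, Match, No match, No match, Match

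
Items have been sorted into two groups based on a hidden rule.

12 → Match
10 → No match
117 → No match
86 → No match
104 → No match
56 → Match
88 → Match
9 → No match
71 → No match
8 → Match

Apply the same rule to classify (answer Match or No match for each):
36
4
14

Match, Match, No match

The pattern is that an item is 'Match' exactly when: multiple of 4 AND at most 88.
36: 36 = 4·9, 36 ≤ 88 — checks out, so Match.
4: 4 = 4·1, 4 ≤ 88 — checks out, so Match.
14: 14 = 4·3 + 2, 14 ≤ 88 — doesn't qualify, so No match.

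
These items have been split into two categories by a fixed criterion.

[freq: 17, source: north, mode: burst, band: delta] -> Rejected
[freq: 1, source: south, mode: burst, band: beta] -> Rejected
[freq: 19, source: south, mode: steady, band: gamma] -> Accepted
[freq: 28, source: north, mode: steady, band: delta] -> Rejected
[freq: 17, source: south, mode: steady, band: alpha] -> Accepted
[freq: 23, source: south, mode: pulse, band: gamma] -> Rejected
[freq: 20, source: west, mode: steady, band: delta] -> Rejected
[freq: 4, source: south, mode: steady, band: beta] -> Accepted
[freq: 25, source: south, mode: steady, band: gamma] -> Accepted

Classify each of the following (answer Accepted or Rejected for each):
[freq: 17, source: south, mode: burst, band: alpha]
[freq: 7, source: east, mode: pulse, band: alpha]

The classifier is using: source is south AND mode is steady.

Rejected, Rejected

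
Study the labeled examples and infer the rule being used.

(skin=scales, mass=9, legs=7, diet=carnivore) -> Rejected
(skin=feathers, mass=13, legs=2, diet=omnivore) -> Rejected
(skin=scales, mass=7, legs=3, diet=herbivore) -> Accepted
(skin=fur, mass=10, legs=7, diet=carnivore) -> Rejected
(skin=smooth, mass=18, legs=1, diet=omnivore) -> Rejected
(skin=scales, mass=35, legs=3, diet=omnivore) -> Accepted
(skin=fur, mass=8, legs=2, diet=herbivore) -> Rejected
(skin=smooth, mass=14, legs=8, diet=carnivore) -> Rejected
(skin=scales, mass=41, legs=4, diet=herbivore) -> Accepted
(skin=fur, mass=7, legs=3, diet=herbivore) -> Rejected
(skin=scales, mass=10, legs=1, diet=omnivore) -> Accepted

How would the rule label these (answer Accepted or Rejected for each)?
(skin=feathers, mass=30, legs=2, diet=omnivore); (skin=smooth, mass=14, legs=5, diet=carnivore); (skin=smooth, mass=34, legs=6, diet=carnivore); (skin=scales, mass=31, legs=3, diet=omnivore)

'Accepted' ⟺ skin is scales AND legs ≤ 4.
(skin=feathers, mass=30, legs=2, diet=omnivore) — skin is feathers, legs = 2, hence Rejected. (skin=smooth, mass=14, legs=5, diet=carnivore) — skin is smooth, legs = 5, hence Rejected. (skin=smooth, mass=34, legs=6, diet=carnivore) — skin is smooth, legs = 6, hence Rejected. (skin=scales, mass=31, legs=3, diet=omnivore) — skin is scales, legs = 3, hence Accepted.

Rejected, Rejected, Rejected, Accepted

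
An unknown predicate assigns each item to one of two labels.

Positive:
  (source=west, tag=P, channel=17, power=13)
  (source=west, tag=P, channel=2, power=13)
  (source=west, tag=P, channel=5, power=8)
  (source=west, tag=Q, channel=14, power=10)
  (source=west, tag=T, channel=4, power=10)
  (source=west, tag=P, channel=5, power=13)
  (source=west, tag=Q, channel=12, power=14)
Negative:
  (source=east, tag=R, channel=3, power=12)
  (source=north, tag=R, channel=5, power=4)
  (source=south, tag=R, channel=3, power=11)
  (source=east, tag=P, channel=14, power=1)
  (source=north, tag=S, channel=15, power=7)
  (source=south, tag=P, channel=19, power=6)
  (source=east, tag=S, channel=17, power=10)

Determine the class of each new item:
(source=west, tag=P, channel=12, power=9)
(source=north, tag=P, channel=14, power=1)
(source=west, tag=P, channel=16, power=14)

The common property of the 'Positive' items is: source is west. No 'Negative' item has it.
(source=west, tag=P, channel=12, power=9) — source is west, hence Positive. (source=north, tag=P, channel=14, power=1) — source is north, hence Negative. (source=west, tag=P, channel=16, power=14) — source is west, hence Positive.

Positive, Negative, Positive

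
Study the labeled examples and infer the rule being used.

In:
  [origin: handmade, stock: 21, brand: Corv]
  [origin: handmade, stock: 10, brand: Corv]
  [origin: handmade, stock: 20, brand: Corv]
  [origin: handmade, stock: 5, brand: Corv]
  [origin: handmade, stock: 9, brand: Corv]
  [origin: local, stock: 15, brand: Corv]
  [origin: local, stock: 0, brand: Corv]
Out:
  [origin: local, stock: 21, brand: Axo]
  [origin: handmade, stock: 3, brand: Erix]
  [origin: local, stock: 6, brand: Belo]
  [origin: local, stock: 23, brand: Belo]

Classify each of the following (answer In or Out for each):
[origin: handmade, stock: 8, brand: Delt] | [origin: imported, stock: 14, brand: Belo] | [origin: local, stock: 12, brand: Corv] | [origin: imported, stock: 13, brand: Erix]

Out, Out, In, Out

Checking candidate rules against both groups, what survives is: brand is Corv.
[origin: handmade, stock: 8, brand: Delt] — brand is Delt, hence Out. [origin: imported, stock: 14, brand: Belo] — brand is Belo, hence Out. [origin: local, stock: 12, brand: Corv] — brand is Corv, hence In. [origin: imported, stock: 13, brand: Erix] — brand is Erix, hence Out.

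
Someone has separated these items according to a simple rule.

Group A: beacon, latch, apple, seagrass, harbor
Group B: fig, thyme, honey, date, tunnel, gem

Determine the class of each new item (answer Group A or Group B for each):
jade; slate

Group B, Group A

The pattern is that an item is 'Group A' exactly when: length ≥ 5 AND contains 'a'.
jade: length 4, has 'a', fails the rule → Group B.
slate: length 5, has 'a', qualifies → Group A.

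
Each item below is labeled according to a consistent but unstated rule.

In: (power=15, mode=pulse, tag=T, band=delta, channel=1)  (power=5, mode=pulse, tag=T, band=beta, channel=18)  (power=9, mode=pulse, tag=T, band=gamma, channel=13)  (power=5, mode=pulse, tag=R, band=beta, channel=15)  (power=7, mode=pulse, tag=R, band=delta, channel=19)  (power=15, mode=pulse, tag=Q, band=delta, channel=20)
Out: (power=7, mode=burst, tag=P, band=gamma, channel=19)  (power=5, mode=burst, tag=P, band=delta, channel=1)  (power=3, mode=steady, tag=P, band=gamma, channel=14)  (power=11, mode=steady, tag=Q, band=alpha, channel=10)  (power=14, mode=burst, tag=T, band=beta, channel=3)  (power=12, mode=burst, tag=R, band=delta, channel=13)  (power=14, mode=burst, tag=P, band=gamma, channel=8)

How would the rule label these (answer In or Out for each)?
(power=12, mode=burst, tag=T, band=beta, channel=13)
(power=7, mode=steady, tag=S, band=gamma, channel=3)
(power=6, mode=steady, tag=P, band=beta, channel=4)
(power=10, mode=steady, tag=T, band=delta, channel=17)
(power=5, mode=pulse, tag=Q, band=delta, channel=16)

Out, Out, Out, Out, In

A rule that fits every label: mode is pulse — true of each 'In' example, false of each 'Out' one.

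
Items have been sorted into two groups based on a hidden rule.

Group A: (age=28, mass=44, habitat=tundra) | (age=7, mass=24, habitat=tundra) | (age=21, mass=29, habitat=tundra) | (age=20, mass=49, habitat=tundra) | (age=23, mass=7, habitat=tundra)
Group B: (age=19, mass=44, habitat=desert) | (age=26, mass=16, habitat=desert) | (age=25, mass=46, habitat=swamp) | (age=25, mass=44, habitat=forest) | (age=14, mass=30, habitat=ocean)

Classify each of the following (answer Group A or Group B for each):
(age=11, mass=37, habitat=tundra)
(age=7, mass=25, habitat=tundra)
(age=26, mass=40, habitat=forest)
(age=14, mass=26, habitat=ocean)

Group A, Group A, Group B, Group B

Comparing the two groups points to one rule — habitat is tundra.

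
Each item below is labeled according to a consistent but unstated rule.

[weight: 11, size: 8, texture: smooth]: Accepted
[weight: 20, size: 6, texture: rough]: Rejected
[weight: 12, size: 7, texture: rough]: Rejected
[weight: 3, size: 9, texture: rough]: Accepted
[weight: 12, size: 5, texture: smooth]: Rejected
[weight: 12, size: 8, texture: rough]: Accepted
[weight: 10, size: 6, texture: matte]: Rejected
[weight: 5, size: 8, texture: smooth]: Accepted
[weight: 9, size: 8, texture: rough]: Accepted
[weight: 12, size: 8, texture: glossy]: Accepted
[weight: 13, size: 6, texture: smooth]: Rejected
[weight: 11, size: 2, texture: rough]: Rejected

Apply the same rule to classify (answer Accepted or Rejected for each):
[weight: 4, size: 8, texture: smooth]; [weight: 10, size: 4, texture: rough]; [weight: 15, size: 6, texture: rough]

'Accepted' ⟺ size ≥ 8.
[weight: 4, size: 8, texture: smooth] → size = 8 → Accepted. [weight: 10, size: 4, texture: rough] → size = 4 → Rejected. [weight: 15, size: 6, texture: rough] → size = 6 → Rejected.

Accepted, Rejected, Rejected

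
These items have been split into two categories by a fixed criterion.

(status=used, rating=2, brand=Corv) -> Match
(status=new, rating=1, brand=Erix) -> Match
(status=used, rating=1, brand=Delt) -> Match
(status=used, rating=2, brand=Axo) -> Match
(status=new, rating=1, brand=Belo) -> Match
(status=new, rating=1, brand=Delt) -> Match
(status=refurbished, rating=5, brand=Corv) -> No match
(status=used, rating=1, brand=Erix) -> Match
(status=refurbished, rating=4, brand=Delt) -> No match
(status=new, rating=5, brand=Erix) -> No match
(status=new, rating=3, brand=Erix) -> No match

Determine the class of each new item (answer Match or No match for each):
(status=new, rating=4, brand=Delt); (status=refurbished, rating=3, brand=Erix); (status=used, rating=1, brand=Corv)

No match, No match, Match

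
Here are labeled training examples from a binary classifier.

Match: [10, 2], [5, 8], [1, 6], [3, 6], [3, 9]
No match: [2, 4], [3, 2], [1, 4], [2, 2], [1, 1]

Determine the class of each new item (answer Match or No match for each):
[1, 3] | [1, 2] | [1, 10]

No match, No match, Match

One predicate separates the groups cleanly: sum ≥ 7.
[1, 3]: No match (1+3 = 4).
[1, 2]: No match (1+2 = 3).
[1, 10]: Match (1+10 = 11).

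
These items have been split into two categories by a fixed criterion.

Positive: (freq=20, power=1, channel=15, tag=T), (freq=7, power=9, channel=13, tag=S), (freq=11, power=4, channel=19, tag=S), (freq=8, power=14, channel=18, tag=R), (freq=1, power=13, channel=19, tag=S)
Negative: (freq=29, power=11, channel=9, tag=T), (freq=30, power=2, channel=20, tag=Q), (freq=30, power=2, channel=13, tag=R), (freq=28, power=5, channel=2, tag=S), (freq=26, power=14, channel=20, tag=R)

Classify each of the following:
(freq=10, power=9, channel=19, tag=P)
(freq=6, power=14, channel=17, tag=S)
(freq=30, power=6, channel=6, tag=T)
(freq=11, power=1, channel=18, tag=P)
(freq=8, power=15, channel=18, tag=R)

Positive, Positive, Negative, Positive, Positive

All 'Positive' examples share one property — freq ≤ 20 — and every 'Negative' example lacks it.
(freq=10, power=9, channel=19, tag=P) → freq = 10 → Positive.
(freq=6, power=14, channel=17, tag=S) → freq = 6 → Positive.
(freq=30, power=6, channel=6, tag=T) → freq = 30 → Negative.
(freq=11, power=1, channel=18, tag=P) → freq = 11 → Positive.
(freq=8, power=15, channel=18, tag=R) → freq = 8 → Positive.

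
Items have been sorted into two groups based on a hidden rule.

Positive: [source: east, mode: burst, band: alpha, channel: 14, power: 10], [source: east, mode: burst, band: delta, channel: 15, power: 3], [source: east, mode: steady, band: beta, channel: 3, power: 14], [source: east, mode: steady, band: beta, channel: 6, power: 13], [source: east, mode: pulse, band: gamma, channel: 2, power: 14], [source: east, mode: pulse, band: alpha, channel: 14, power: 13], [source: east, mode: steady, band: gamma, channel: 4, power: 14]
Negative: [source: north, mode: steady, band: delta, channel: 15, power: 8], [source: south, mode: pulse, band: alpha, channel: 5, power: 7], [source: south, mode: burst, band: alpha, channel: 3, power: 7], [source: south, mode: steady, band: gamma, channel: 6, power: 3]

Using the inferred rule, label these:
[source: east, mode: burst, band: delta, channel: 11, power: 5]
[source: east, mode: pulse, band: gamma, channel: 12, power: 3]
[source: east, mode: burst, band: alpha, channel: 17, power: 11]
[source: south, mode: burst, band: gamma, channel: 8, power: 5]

Positive, Positive, Positive, Negative

Comparing the two groups points to one rule — source is east.
[source: east, mode: burst, band: delta, channel: 11, power: 5] → source is east → Positive.
[source: east, mode: pulse, band: gamma, channel: 12, power: 3] → source is east → Positive.
[source: east, mode: burst, band: alpha, channel: 17, power: 11] → source is east → Positive.
[source: south, mode: burst, band: gamma, channel: 8, power: 5] → source is south → Negative.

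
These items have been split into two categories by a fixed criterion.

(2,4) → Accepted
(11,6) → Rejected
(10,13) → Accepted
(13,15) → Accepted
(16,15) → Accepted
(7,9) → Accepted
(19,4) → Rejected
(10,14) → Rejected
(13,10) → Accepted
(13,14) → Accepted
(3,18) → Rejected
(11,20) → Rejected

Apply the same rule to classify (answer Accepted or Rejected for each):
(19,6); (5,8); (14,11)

One predicate separates the groups cleanly: |first − second| ≤ 3.
(19,6) → |19−6| = 13 → Rejected.
(5,8) → |5−8| = 3 → Accepted.
(14,11) → |14−11| = 3 → Accepted.

Rejected, Accepted, Accepted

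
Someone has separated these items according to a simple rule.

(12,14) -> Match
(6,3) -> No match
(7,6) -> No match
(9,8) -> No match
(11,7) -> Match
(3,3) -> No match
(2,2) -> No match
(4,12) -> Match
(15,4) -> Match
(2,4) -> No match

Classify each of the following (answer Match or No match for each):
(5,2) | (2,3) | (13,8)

Every 'Match' example satisfies: max ≥ 11. None of the 'No match' examples do.
(5,2): max 5 — does not pass, so No match. (2,3): max 3 — does not pass, so No match. (13,8): max 13 — matches, so Match.

No match, No match, Match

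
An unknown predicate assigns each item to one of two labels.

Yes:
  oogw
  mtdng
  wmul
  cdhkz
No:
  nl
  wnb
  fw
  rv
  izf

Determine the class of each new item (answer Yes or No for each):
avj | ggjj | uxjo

No, Yes, Yes

The common property of the 'Yes' items is: length ≥ 4. No 'No' item has it.
avj: length 3 — does not satisfy this, so No. ggjj: length 4 — qualifies, so Yes. uxjo: length 4 — qualifies, so Yes.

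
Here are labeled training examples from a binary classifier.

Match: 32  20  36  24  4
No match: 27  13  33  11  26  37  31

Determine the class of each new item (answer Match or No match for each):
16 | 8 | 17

The pattern is that an item is 'Match' exactly when: multiple of 4.
16: 16 = 4·4, matches → Match. 8: 8 = 4·2, matches → Match. 17: 17 = 4·4 + 1, fails this test → No match.

Match, Match, No match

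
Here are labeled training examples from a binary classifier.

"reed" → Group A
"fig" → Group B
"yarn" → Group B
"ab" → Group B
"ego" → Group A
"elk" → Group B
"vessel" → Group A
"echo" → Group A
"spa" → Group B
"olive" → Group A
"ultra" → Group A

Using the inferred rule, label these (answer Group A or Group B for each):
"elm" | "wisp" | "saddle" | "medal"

The rule appears to be: has ≥ 2 vowels.
"elm": Group B (1 vowel).
"wisp": Group B (1 vowel).
"saddle": Group A (2 vowels).
"medal": Group A (2 vowels).

Group B, Group B, Group A, Group A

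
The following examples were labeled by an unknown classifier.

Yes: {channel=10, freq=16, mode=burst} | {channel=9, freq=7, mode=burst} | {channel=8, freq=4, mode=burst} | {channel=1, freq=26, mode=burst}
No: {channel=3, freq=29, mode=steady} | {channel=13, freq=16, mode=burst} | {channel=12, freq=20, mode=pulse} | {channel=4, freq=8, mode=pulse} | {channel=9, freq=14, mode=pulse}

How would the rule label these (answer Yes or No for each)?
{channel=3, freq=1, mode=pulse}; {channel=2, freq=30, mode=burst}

No, Yes

The classifier is using: mode is burst AND channel ≤ 10.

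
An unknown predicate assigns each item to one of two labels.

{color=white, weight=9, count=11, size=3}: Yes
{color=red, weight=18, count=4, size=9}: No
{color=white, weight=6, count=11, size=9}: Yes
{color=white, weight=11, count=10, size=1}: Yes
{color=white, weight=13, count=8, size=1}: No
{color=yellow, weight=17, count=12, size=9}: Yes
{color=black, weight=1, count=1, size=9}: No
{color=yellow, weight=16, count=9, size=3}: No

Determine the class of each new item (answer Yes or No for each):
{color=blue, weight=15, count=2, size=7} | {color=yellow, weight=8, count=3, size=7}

The pattern is that an item is 'Yes' exactly when: count ≥ 10.
No: {color=blue, weight=15, count=2, size=7}, since count = 2. No: {color=yellow, weight=8, count=3, size=7}, since count = 3.

No, No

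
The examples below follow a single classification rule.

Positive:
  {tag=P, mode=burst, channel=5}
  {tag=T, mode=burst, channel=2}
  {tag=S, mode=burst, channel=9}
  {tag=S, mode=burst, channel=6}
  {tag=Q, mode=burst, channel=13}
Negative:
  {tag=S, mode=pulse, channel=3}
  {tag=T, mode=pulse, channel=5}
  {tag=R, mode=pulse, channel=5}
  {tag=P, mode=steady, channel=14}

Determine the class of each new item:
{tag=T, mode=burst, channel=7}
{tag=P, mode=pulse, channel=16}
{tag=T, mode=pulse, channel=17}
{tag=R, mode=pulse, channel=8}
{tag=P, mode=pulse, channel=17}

Positive, Negative, Negative, Negative, Negative

A rule that fits every label: mode is burst — true of each 'Positive' example, false of each 'Negative' one.
{tag=T, mode=burst, channel=7} → mode is burst → Positive. {tag=P, mode=pulse, channel=16} → mode is pulse → Negative. {tag=T, mode=pulse, channel=17} → mode is pulse → Negative. {tag=R, mode=pulse, channel=8} → mode is pulse → Negative. {tag=P, mode=pulse, channel=17} → mode is pulse → Negative.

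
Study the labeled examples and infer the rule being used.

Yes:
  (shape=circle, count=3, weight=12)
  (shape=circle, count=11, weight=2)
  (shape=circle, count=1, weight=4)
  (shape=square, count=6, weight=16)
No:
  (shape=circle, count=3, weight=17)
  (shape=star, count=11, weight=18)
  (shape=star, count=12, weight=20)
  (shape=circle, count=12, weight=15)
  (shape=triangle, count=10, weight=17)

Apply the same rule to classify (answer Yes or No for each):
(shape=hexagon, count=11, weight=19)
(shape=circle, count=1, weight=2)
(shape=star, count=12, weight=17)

The distinguishing property — count ≤ 11 AND weight ≤ 16 — holds for all the 'Yes' cases and none of the 'No' cases.
(shape=hexagon, count=11, weight=19) — count = 11, weight = 19, hence No.
(shape=circle, count=1, weight=2) — count = 1, weight = 2, hence Yes.
(shape=star, count=12, weight=17) — count = 12, weight = 17, hence No.

No, Yes, No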